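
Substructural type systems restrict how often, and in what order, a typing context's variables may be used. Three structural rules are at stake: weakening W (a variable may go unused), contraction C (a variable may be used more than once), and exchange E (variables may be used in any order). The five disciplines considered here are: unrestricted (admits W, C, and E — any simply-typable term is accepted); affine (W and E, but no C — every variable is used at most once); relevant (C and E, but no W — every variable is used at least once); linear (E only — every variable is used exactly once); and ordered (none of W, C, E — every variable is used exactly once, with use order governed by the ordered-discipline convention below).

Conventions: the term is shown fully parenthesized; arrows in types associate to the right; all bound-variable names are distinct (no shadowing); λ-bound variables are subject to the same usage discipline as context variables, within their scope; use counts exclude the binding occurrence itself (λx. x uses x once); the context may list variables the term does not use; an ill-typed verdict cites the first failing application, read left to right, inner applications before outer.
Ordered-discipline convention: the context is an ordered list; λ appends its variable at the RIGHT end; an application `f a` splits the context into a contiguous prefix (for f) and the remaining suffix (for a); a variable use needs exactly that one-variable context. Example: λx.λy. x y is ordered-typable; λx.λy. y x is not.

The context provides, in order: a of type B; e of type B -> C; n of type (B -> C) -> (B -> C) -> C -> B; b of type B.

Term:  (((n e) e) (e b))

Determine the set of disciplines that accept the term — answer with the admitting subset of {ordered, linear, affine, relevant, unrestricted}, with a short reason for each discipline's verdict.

admitted by: unrestricted
counts: a: 0×; e: 3×; n: 1×; b: 1×
use order (left to right): n, e, e, e, b
typing: well-typed — term : B
ordered ✗ (uses contraction: e ×3; unused: a — weakening required)
linear ✗ (uses contraction: e ×3; unused: a — weakening required)
affine ✗ (uses contraction: e ×3)
relevant ✗ (unused: a — weakening required)
unrestricted ✓ (simply typable at B; W, C, E all held)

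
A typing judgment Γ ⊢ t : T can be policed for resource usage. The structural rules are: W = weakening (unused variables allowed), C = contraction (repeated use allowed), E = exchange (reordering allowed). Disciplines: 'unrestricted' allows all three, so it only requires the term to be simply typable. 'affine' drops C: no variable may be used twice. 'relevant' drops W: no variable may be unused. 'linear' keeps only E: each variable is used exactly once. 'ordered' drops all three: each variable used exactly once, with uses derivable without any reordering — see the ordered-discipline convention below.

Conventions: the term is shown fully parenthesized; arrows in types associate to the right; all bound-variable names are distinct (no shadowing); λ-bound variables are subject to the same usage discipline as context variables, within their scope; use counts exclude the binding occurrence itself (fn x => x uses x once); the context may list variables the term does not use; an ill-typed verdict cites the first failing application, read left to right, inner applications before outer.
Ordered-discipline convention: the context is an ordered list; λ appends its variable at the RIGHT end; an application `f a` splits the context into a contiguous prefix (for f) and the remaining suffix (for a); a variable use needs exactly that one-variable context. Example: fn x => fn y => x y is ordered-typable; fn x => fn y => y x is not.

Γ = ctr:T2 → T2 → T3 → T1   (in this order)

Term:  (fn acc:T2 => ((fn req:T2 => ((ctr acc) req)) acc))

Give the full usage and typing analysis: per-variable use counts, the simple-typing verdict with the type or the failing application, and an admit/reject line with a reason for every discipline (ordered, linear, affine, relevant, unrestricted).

counts: ctr: 1; acc (bound): 2; req (bound): 1
use order (left to right): ctr, acc, req, acc
typing: well-typed — term : T2 → T3 → T1
ordered ✗ (uses contraction: acc ×2)
linear ✗ (uses contraction: acc ×2)
affine ✗ (uses contraction: acc ×2)
relevant ✓ (at least one use each (ctr, acc, req))
unrestricted ✓ (typability at T2 → T3 → T1 is all that's needed)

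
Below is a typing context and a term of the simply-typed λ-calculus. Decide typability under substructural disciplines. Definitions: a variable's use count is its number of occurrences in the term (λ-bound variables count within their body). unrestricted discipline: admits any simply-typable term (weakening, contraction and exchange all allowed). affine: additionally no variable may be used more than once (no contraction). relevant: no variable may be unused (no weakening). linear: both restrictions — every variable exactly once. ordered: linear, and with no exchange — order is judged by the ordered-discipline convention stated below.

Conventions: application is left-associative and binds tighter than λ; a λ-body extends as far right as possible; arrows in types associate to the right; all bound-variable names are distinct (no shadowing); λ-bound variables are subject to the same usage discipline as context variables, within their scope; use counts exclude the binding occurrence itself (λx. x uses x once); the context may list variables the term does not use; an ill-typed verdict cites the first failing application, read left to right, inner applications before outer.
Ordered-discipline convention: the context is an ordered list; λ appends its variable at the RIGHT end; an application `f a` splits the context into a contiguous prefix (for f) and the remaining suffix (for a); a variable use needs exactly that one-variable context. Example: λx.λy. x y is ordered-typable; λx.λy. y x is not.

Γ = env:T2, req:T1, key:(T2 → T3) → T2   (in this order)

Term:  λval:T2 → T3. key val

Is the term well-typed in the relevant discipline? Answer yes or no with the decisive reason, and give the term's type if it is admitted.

no — needs weakening: env, req unused
use counts: env: 0×, req: 0×, key: 1×, val (λ-bound): 1×
uses in reading order: key, val
typing: ✓ — (T2 → T3) → T2
per-discipline verdicts: ordered ✗ · linear ✗ · affine ✓ · relevant ✗ · unrestricted ✓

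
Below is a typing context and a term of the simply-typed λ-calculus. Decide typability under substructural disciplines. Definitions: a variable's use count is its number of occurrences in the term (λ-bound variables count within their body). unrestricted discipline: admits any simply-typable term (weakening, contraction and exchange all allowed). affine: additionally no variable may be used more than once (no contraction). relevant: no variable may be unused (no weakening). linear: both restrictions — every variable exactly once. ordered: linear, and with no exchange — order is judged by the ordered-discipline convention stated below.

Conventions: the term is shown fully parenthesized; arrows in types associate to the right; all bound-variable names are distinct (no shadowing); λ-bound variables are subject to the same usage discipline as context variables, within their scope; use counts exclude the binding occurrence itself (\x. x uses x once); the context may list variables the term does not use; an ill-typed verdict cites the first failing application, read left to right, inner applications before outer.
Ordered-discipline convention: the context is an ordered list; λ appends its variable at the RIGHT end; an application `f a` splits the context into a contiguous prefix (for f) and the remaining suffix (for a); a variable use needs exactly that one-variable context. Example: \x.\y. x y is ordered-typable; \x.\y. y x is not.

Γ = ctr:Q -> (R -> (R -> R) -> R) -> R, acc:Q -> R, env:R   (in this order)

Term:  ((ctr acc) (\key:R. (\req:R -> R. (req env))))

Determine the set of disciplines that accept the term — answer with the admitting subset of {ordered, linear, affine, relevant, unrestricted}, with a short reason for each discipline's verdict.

accepted by: none
variable uses: ctr: 1, acc: 1, env: 1, key [bound]: 0, req [bound]: 1
use order (left to right): ctr, acc, req, env
typing: ill-typed: an argument Q -> R mismatches the expected Q
ordered: ✗ — the type mismatch rejects it
linear: ✗ — not simply typable
affine: ✗ — fails simple typing
relevant: ✗ — a type mismatch blocks all five
unrestricted: ✗ — the type mismatch rejects it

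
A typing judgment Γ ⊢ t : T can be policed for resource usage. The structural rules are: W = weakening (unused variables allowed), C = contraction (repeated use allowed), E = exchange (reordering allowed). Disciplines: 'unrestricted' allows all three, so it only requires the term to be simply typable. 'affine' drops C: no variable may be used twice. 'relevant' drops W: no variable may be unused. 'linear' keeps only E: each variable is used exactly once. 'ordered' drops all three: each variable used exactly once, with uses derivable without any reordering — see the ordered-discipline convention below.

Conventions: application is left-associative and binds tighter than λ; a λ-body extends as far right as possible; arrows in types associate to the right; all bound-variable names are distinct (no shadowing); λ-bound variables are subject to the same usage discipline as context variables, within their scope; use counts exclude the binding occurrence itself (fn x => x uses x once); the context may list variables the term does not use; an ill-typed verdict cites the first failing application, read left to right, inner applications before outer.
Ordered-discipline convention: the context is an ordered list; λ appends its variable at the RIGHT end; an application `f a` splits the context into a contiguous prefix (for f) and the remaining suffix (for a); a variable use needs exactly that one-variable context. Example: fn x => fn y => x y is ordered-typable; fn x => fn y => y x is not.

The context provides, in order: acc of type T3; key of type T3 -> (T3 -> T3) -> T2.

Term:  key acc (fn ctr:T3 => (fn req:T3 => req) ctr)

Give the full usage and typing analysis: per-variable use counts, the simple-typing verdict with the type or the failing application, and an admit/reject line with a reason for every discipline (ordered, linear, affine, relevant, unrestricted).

counts: acc: 1×; key: 1×; ctr [bound]: 1×; req [bound]: 1×
left-to-right use order: key, acc, req, ctr
typing: ✓ — T2
ordered ✗ (no contiguous prefix/suffix split fits key, acc, req, ctr)
linear ✓ (each of acc, key, ctr, req used exactly once)
affine ✓ (none of acc, key, ctr, req used more than once)
relevant ✓ (acc, key, ctr, req: all used, weakening unneeded)
unrestricted ✓ (well-typed at T2; no restrictions here)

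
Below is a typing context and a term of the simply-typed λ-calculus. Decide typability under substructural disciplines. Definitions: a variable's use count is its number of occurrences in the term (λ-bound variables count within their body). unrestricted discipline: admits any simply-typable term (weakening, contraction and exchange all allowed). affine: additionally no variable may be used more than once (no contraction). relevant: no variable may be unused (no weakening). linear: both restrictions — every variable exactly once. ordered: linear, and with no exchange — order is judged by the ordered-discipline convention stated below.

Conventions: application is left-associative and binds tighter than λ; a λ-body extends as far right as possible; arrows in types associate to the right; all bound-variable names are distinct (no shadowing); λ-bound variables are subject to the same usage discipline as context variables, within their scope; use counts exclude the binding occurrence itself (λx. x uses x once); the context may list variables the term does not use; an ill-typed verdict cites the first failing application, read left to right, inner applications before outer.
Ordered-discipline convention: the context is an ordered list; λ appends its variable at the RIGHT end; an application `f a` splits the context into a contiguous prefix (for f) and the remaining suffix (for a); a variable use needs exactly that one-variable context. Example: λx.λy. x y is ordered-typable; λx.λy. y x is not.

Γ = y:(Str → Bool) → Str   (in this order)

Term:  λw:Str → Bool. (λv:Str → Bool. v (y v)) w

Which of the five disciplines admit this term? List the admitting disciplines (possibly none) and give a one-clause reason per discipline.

admitted by: relevant, unrestricted
counts: y: 1, w [bound]: 1, v [bound]: 2
left-to-right use order: v, y, v, w
typing: well-typed at (Str → Bool) → Bool
ordered ✗ (needs contraction — v ×2)
linear ✗ (needs contraction — v ×2)
affine ✗ (needs contraction — v ×2)
relevant ✓ (y, w, v: all used, weakening unneeded)
unrestricted ✓ (typability at (Str → Bool) → Bool is all that's needed)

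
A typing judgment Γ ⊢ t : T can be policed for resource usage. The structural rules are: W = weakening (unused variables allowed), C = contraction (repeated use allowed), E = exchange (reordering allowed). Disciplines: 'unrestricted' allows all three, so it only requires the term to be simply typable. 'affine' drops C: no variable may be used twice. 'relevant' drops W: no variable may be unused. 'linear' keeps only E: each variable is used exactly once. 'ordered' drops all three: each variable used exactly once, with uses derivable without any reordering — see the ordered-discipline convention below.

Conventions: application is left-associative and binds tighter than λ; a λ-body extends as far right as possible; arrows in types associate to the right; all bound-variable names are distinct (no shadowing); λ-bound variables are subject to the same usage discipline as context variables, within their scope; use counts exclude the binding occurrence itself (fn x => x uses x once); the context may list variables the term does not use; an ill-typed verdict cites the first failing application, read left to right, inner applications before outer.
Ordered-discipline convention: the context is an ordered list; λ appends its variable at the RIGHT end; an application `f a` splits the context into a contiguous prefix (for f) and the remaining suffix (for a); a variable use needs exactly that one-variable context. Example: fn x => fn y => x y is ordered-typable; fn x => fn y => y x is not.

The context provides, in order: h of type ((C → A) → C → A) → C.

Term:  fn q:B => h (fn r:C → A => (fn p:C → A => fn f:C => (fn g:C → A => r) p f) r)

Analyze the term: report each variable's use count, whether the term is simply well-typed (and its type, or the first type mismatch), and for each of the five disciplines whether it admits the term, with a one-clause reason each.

counts: h ×1, q (λ-bound) ×0, r (λ-bound) ×2, p (λ-bound) ×1, f (λ-bound) ×1, g (λ-bound) ×0
uses in reading order: h, r, p, f, r
typing: well-typed at B → C
ordered: ✗ — repeated use of r ×2; q, g never used (weakening)
linear: ✗ — repeated use of r ×2; q, g never used (weakening)
affine: ✗ — repeated use of r ×2
relevant: ✗ — q, g never used (weakening)
unrestricted: ✓ — well-typed at B → C; no restrictions here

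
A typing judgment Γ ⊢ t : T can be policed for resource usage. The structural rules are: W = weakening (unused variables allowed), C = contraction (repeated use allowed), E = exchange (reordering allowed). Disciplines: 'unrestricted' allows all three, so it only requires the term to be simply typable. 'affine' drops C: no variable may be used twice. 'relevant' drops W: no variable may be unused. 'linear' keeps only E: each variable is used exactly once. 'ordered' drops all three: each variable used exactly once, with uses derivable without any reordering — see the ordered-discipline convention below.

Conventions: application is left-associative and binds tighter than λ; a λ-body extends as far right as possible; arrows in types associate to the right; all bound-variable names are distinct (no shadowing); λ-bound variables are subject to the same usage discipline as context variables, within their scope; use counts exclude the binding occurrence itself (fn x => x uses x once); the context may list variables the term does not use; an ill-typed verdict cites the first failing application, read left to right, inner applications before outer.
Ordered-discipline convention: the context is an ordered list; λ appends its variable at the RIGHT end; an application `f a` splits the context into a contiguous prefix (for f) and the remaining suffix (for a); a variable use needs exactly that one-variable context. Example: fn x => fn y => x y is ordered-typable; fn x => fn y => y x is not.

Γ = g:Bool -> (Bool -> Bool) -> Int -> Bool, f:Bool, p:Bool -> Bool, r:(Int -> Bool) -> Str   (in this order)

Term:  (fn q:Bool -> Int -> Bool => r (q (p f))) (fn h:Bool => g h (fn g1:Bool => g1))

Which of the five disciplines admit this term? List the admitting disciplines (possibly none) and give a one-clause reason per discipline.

admitted by: linear, affine, relevant, unrestricted
variable uses: g: 1, f: 1, p: 1, r: 1, q (bound): 1, h (bound): 1, g1 (bound): 1
uses in reading order: r, q, p, f, g, h, g1
typing: the term checks, with type Str
ordered: ✗, no ordered split (uses run r, q, p, f, g, h, g1)
linear: ✓, g, f, p, r, q, h, g1: one use apiece
affine: ✓, g, f, p, r, q, h, g1: no repeats, contraction unneeded
relevant: ✓, g, f, p, r, q, h, g1: all used, weakening unneeded
unrestricted: ✓, type-checks (Str) and nothing is barred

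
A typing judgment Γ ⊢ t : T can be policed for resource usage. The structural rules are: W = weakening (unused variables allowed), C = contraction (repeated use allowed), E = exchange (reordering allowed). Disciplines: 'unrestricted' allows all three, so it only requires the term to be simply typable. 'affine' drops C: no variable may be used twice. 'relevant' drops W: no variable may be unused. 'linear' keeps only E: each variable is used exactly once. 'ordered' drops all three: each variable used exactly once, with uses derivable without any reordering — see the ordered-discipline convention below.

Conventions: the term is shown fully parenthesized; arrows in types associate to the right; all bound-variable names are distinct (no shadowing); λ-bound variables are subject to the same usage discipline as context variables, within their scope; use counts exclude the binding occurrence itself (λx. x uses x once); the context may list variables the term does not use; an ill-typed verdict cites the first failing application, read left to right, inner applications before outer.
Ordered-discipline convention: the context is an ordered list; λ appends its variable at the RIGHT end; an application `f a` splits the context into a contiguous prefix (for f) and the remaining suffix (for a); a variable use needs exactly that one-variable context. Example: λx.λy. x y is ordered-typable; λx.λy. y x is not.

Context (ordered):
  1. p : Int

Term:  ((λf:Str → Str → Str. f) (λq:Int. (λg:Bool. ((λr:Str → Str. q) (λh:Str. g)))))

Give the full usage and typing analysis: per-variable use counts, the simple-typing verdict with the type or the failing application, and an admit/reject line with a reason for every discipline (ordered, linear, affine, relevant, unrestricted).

usage: p ×0, f [bound] ×1, q [bound] ×1, g [bound] ×1, r [bound] ×0, h [bound] ×0
use order (left to right): f, q, g
typing: ill-typed: an argument Str → Bool mismatches the expected Str → Str
ordered ✗ (not simply typable)
linear ✗ (fails simple typing)
affine ✗ (a type mismatch blocks all five)
relevant ✗ (the type mismatch rejects it)
unrestricted ✗ (not simply typable)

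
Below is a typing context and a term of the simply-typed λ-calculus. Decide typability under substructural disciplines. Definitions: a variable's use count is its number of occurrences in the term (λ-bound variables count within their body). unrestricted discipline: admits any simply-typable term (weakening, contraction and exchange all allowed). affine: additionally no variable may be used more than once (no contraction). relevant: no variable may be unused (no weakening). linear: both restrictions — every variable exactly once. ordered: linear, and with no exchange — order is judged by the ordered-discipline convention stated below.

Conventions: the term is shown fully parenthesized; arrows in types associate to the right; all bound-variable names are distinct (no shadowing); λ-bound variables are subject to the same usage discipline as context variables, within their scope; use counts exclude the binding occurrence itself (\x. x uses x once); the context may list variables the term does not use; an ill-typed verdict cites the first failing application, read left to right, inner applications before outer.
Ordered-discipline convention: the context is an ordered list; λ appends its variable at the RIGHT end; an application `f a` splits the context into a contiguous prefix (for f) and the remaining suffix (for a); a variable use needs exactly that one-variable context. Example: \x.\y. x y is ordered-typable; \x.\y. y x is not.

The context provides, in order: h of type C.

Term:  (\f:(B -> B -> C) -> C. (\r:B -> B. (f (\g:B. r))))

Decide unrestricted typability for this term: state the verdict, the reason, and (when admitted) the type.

no — not simply typable
counts: h ×0; f [bound] ×1; r [bound] ×1; g [bound] ×0
uses in reading order: f, r
typing: ill-typed: an argument B -> B -> B mismatches the expected B -> B -> C
all disciplines: ordered ✗ | linear ✗ | affine ✗ | relevant ✗ | unrestricted ✗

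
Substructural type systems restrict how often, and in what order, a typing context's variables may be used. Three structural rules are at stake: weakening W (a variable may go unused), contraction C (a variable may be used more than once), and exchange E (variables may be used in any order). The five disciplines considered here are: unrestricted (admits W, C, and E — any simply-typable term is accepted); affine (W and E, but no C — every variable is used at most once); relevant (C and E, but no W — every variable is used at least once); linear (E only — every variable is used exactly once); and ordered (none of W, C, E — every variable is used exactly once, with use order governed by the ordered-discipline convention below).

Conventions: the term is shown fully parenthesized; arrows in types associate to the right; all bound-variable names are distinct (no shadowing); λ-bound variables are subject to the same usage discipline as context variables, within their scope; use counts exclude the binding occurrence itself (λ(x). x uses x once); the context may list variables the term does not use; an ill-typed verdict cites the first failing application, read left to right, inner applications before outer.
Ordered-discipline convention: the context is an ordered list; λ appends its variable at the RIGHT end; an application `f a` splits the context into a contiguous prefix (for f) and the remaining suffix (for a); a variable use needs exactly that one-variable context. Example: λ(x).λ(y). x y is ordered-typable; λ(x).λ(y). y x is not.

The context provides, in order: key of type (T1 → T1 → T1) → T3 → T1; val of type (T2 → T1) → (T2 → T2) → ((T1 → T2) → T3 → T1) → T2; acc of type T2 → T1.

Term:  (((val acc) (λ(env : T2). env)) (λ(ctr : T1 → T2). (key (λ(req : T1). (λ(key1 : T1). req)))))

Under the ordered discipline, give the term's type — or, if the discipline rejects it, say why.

not well-typed under ordered — ctr, key1 left unused
use counts: key ×1, val ×1, acc ×1, env [bound] ×1, ctr [bound] ×0, req [bound] ×1, key1 [bound] ×0
use order (left to right): val, acc, env, key, req
typing: well-typed — term : T2
summary: ordered ✗ · linear ✗ · affine ✓ · relevant ✗ · unrestricted ✓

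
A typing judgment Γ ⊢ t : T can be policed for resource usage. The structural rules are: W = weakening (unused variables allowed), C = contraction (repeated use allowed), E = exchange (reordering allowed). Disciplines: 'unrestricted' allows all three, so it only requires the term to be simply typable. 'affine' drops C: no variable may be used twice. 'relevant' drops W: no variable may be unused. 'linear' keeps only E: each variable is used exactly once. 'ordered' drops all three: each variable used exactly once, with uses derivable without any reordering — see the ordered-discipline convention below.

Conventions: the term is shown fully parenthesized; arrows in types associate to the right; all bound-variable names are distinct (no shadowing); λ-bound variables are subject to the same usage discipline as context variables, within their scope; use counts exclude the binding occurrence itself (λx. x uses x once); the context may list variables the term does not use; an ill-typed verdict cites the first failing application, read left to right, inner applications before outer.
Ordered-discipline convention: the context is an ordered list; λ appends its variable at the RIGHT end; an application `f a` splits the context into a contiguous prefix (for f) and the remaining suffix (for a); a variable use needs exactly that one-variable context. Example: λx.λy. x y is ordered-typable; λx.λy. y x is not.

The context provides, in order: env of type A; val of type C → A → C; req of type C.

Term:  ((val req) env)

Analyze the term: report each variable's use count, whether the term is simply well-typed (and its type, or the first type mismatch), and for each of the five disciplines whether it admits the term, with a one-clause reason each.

usage: env: 1×; val: 1×; req: 1×
use order (left to right): val, req, env
typing: well-typed — term : C
ordered ✗ (no contiguous prefix/suffix split fits val, req, env)
linear ✓ (env, val, req: one use apiece)
affine ✓ (no duplicate uses among env, val, req)
relevant ✓ (every one of env, val, req appears)
unrestricted ✓ (typability at C is all that's needed)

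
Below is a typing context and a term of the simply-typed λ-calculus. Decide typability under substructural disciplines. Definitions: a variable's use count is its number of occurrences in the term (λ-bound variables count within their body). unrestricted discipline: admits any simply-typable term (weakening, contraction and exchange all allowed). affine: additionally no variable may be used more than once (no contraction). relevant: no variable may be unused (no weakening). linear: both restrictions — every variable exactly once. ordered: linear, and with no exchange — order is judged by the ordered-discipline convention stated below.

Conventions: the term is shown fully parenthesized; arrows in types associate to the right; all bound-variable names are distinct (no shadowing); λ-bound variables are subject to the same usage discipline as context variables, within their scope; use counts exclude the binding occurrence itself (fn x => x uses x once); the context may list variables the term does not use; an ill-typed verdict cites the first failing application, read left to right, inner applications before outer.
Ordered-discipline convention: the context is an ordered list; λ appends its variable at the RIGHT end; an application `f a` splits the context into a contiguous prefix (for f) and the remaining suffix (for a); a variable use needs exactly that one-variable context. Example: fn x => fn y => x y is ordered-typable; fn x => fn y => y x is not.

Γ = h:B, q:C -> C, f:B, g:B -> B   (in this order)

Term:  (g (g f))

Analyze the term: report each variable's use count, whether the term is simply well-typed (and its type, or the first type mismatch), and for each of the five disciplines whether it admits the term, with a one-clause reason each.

use counts: h=0, q=0, f=1, g=2
uses in reading order: g, g, f
typing: well-typed — term : B
ordered: ✗ — g ×2 used more than once (contraction); unused: h, q — weakening required
linear: ✗ — g ×2 used more than once (contraction); unused: h, q — weakening required
affine: ✗ — g ×2 used more than once (contraction)
relevant: ✗ — unused: h, q — weakening required
unrestricted: ✓ — type-checks (B) and nothing is barred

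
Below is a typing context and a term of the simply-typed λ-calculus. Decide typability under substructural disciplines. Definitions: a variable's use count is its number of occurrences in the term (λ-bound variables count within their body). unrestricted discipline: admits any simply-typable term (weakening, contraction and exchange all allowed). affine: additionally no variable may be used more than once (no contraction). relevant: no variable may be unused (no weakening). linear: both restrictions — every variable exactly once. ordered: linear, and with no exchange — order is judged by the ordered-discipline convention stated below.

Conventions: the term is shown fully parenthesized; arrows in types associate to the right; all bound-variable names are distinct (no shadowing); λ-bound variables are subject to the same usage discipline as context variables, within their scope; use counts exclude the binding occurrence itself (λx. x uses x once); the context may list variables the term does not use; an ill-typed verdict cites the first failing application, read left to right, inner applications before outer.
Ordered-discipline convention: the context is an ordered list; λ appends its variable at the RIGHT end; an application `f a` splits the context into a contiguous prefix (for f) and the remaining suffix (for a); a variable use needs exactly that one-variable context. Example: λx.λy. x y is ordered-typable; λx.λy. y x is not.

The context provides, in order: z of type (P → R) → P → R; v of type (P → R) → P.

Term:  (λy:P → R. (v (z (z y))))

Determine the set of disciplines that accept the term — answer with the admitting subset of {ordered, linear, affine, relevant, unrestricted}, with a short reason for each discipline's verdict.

admitted in: relevant, unrestricted
use counts: z=2, v=1, y (bound)=1
order of uses: v, z, z, y
typing: well-typed — term : (P → R) → P
ordered: ✗ — uses contraction: z ×2
linear: ✗ — uses contraction: z ×2
affine: ✗ — uses contraction: z ×2
relevant: ✓ — none of z, v, y goes unused
unrestricted: ✓ — type-checks ((P → R) → P) and nothing is barred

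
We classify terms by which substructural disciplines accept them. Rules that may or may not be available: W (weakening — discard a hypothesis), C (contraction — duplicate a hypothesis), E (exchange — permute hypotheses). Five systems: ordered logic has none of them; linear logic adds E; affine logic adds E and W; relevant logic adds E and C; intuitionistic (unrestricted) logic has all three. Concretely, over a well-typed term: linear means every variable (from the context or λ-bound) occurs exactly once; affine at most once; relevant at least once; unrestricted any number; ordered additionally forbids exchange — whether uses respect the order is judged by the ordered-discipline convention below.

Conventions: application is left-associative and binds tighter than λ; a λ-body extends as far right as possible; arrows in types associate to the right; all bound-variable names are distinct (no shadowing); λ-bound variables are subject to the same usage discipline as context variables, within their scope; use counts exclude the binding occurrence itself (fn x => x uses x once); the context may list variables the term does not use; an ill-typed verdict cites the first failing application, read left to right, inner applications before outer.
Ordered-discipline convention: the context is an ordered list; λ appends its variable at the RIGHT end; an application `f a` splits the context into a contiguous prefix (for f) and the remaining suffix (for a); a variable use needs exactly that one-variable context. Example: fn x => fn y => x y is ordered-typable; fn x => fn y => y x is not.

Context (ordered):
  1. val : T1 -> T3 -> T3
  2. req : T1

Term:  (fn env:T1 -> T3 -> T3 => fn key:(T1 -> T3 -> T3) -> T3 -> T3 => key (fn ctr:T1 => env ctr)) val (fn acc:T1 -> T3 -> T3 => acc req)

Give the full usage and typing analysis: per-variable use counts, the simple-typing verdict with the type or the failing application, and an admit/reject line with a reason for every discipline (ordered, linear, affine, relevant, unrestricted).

usage: val: 1, req: 1, env (bound): 1, key (bound): 1, ctr (bound): 1, acc (bound): 1
order of uses: key, env, ctr, val, acc, req
typing: ✓ — T3 -> T3
ordered: ✗, use order key, env, ctr, val, acc, req needs exchange
linear: ✓, exactly-once usage across val, req, env, key, ctr, acc
affine: ✓, at most one use each (val, req, env, key, ctr, acc)
relevant: ✓, val, req, env, key, ctr, acc: all used, weakening unneeded
unrestricted: ✓, type-checks (T3 -> T3) and nothing is barred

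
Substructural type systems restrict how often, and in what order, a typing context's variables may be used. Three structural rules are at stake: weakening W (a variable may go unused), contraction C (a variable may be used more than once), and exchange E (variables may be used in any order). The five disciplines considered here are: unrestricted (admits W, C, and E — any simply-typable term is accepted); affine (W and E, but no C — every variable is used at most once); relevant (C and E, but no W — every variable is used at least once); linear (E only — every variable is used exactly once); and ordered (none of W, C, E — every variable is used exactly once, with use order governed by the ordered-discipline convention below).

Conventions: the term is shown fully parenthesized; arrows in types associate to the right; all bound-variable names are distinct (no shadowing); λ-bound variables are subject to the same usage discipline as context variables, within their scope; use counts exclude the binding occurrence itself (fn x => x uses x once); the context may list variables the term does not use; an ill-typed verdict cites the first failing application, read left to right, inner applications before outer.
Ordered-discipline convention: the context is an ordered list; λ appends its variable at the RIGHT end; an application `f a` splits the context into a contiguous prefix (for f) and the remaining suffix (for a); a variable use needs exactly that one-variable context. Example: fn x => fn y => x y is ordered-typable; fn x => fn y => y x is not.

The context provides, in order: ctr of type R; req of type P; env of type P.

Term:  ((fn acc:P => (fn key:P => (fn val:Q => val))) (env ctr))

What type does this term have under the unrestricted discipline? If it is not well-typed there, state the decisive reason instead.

not well-typed under unrestricted — the type mismatch rejects it
usage: ctr ×1, req ×0, env ×1, acc [bound] ×0, key [bound] ×0, val [bound] ×1
left-to-right use order: val, env, ctr
typing: ill-typed: applying a non-function (P)
all disciplines: ordered ✗ · linear ✗ · affine ✗ · relevant ✗ · unrestricted ✗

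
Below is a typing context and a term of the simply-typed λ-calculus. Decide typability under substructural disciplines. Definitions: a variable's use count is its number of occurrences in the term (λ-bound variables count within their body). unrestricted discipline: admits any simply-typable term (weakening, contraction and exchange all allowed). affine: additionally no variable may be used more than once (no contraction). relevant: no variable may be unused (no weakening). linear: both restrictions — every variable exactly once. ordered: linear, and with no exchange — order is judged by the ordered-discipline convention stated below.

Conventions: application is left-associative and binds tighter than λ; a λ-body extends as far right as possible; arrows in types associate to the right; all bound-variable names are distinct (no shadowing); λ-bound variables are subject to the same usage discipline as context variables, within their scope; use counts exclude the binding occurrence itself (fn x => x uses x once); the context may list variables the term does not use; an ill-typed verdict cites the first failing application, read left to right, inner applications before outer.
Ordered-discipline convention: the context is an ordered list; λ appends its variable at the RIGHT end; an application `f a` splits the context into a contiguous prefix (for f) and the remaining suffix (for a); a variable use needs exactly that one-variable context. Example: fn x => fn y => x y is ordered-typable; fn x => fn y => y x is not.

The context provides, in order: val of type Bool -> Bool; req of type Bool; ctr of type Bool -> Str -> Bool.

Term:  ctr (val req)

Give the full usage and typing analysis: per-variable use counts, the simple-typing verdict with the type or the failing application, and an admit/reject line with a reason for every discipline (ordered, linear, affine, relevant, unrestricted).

counts: val: 1; req: 1; ctr: 1
use order (left to right): ctr, val, req
typing: well-typed — term : Str -> Bool
ordered: ✗, needs exchange: uses follow ctr, val, req
linear: ✓, val, req, ctr: one use apiece
affine: ✓, val, req, ctr: no repeats, contraction unneeded
relevant: ✓, every one of val, req, ctr appears
unrestricted: ✓, well-typed at Str -> Bool; no restrictions here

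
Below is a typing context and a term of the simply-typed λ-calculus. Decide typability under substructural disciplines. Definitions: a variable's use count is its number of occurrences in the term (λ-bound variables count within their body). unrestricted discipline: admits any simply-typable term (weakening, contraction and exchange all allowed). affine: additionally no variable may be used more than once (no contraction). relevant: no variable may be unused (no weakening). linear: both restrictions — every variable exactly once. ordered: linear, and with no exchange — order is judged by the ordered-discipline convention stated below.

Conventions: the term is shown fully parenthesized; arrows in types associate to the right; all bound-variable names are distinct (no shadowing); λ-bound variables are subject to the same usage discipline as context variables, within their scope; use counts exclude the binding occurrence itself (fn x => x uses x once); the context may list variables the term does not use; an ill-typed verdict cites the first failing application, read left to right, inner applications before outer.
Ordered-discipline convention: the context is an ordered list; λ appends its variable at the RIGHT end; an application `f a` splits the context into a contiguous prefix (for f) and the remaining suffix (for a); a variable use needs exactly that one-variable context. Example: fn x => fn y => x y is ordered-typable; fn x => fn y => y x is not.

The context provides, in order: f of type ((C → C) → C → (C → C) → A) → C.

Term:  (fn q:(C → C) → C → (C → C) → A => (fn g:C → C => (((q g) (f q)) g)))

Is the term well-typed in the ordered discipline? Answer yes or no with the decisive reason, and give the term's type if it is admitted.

no — needs contraction — q ×2, g ×2
variable uses: f ×1; q (λ-bound) ×2; g (λ-bound) ×2
left-to-right use order: q, g, f, q, g
typing: the term checks, with type ((C → C) → C → (C → C) → A) → (C → C) → A
summary: ordered ✗, linear ✗, affine ✗, relevant ✓, unrestricted ✓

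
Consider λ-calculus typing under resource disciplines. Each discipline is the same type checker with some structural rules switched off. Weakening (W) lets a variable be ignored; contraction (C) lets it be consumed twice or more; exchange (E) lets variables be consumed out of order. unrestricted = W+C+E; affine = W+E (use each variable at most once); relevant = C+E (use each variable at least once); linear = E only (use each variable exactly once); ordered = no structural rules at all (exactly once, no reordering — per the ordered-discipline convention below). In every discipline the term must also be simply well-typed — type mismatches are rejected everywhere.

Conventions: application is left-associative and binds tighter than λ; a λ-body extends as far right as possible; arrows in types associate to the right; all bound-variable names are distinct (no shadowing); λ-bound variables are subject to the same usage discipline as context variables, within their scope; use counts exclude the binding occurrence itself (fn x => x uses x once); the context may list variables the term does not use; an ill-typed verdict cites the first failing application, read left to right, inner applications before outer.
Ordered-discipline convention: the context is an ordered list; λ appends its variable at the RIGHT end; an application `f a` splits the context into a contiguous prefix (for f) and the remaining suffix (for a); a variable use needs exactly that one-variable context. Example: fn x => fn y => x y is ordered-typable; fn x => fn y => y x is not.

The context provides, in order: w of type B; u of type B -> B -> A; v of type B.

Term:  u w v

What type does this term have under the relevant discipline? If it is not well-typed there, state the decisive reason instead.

term : A
counts: w: 1×; u: 1×; v: 1×
left-to-right use order: u, w, v
typing: the term checks, with type A
across the five disciplines: ordered ✗ | linear ✓ | affine ✓ | relevant ✓ | unrestricted ✓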